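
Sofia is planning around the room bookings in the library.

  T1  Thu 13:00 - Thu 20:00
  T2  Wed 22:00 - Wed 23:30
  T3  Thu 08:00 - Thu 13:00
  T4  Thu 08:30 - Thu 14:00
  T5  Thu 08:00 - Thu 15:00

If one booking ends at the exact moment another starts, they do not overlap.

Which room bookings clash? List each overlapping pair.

T1 & T4, T1 & T5, T3 & T4, T3 & T5, T4 & T5

Two intervals overlap when each starts before the other ends.
Sorted by start: T2, T3, T5, T4, T1.
T3 starts after T2 ends, so T2 has no further overlaps.
T5 starts before T3 ends → T3 and T5 overlap.
T4 starts before T3 ends → T3 and T4 overlap.
T1 starts exactly when T3 ends (back-to-back, no overlap).
T4 starts before T5 ends → T5 and T4 overlap.
T1 starts before T5 ends → T5 and T1 overlap.
T1 starts before T4 ends → T4 and T1 overlap.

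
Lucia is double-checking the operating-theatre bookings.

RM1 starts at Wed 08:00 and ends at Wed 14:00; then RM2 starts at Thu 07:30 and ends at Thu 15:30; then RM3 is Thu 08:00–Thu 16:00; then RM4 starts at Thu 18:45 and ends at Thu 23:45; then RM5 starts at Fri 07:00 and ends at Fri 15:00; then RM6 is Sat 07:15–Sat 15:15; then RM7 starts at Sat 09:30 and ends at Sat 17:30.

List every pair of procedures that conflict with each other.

Sorted by start: RM1, RM2, RM3, RM4, RM5, RM6, RM7.
RM2 starts after RM1 ends; RM1 is clear from here.
RM3 starts before RM2 ends → RM2 and RM3 overlap.
RM4 starts after RM2 ends; RM2 is clear from here.
RM4 starts after RM3 ends; RM3 is clear from here.
RM5 starts after RM4 ends; RM4 is clear from here.
RM6 starts after RM5 ends; RM5 is clear from here.
RM7 starts before RM6 ends → RM6 and RM7 overlap.

RM2 & RM3, RM6 & RM7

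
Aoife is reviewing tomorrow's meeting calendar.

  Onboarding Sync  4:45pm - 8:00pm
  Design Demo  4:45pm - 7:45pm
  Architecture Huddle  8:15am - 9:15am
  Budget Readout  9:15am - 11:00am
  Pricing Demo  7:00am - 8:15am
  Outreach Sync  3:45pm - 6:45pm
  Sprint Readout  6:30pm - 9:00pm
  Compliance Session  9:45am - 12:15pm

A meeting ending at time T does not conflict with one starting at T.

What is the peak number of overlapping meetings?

4

Walk through starts and ends in time order (an end at T is processed before a start at T):
7:00am start Pricing Demo → 1
8:15am end Pricing Demo → 0
8:15am start Architecture Huddle → 1
9:15am end Architecture Huddle → 0
9:15am start Budget Readout → 1
9:45am start Compliance Session → 2
11:00am end Budget Readout → 1
12:15pm end Compliance Session → 0
3:45pm start Outreach Sync → 1
4:45pm start Design Demo → 2
4:45pm start Onboarding Sync → 3
6:30pm start Sprint Readout → 4
6:45pm end Outreach Sync → 3
7:45pm end Design Demo → 2
8:00pm end Onboarding Sync → 1
9:00pm end Sprint Readout → 0
Peak is 4, at 6:30pm (Design Demo, Onboarding Sync, Outreach Sync, Sprint Readout).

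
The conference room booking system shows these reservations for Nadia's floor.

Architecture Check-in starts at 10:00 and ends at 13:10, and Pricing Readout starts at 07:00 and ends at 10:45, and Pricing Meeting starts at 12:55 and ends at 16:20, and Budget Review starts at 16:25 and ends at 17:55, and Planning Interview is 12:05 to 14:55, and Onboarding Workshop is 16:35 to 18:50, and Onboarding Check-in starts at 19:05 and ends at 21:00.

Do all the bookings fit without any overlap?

No

Two intervals overlap when each starts before the other ends.
Sorted by start: Pricing Readout, Architecture Check-in, Planning Interview, Pricing Meeting, Budget Review, Onboarding Workshop, Onboarding Check-in.
Architecture Check-in starts before Pricing Readout ends → Pricing Readout and Architecture Check-in overlap.
That's a conflict, so the schedule is not conflict-free.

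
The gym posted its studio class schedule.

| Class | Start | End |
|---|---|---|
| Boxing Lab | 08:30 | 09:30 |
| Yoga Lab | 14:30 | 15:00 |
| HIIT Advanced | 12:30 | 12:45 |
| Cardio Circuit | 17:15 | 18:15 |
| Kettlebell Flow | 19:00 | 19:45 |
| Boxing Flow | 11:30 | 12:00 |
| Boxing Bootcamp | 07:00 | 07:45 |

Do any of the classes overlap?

Sorted by start: Boxing Bootcamp, Boxing Lab, Boxing Flow, HIIT Advanced, Yoga Lab, Cardio Circuit, Kettlebell Flow.
Boxing Lab starts after Boxing Bootcamp ends — done with Boxing Bootcamp.
Boxing Flow starts after Boxing Lab ends — done with Boxing Lab.
HIIT Advanced starts after Boxing Flow ends — done with Boxing Flow.
Yoga Lab starts after HIIT Advanced ends — done with HIIT Advanced.
Cardio Circuit starts after Yoga Lab ends — done with Yoga Lab.
Kettlebell Flow starts after Cardio Circuit ends.
Every pair is clear; the schedule has no overlaps.

No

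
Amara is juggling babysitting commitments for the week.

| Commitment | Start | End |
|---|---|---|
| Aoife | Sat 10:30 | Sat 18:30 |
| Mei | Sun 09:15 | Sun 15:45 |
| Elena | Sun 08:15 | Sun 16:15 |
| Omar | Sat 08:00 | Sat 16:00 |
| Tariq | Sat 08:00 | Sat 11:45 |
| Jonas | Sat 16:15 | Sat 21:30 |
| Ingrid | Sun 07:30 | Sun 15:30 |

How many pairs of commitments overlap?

7

Sorted by start: Omar, Tariq, Aoife, Jonas, Ingrid, Elena, Mei.
Tariq starts before Omar ends → Omar and Tariq overlap.
Aoife starts before Omar ends → Omar and Aoife overlap.
Jonas starts after Omar ends, so Omar has no further overlaps.
Aoife starts before Tariq ends → Tariq and Aoife overlap.
Jonas starts after Tariq ends, so Tariq has no further overlaps.
Jonas starts before Aoife ends → Aoife and Jonas overlap.
Ingrid starts after Aoife ends, so Aoife has no further overlaps.
Ingrid starts after Jonas ends, so Jonas has no further overlaps.
Elena starts before Ingrid ends → Ingrid and Elena overlap.
Mei starts before Ingrid ends → Ingrid and Mei overlap.
Mei starts before Elena ends → Elena and Mei overlap.
Overlapping pairs: Aoife & Jonas, Aoife & Omar, Aoife & Tariq, Elena & Ingrid, Elena & Mei, Ingrid & Mei, Omar & Tariq — 7 in total.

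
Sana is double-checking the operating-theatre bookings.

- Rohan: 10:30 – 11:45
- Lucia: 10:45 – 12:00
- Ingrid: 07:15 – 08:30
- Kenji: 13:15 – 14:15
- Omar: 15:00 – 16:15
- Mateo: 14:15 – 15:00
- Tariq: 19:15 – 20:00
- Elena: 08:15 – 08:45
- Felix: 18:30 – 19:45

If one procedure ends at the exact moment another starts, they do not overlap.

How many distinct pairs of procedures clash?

Check each pair: they overlap iff neither finishes before the other starts.
Sorted by start: Ingrid, Elena, Rohan, Lucia, Kenji, Mateo, Omar, Felix, Tariq.
Elena starts before Ingrid ends → Ingrid and Elena overlap.
Rohan starts after Ingrid ends, so nothing later overlaps Ingrid either.
Rohan starts after Elena ends, so nothing later overlaps Elena either.
Lucia starts before Rohan ends → Rohan and Lucia overlap.
Kenji starts after Rohan ends, so nothing later overlaps Rohan either.
Kenji starts after Lucia ends, so nothing later overlaps Lucia either.
Mateo starts exactly when Kenji ends (back-to-back, no overlap), so nothing later overlaps Kenji either.
Omar starts exactly when Mateo ends (back-to-back, no overlap), so nothing later overlaps Mateo either.
Felix starts after Omar ends, so nothing later overlaps Omar either.
Tariq starts before Felix ends → Felix and Tariq overlap.
Overlapping pairs: Elena & Ingrid, Felix & Tariq, Lucia & Rohan — 3 in total.

3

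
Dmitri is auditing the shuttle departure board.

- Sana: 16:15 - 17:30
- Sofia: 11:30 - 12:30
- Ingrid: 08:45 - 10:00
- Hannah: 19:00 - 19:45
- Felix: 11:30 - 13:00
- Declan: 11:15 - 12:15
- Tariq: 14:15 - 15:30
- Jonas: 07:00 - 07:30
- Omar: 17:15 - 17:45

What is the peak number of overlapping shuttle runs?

3

Sweep the timeline, counting +1 at each start and −1 at each end (ends before starts at a tie):
07:00 start Jonas → 1
07:30 end Jonas → 0
08:45 start Ingrid → 1
10:00 end Ingrid → 0
11:15 start Declan → 1
11:30 start Felix → 2
11:30 start Sofia → 3
12:15 end Declan → 2
12:30 end Sofia → 1
13:00 end Felix → 0
14:15 start Tariq → 1
15:30 end Tariq → 0
16:15 start Sana → 1
17:15 start Omar → 2
17:30 end Sana → 1
17:45 end Omar → 0
19:00 start Hannah → 1
19:45 end Hannah → 0
Peak is 3, at 11:30 (Declan, Felix, Sofia).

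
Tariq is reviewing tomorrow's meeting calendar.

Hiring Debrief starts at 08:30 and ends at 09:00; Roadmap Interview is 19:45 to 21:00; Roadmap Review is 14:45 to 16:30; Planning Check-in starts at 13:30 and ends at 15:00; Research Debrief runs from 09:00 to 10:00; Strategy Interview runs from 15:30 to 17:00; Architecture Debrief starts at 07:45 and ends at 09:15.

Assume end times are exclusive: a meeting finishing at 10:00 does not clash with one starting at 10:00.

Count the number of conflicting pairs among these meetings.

4

Sorted by start: Architecture Debrief, Hiring Debrief, Research Debrief, Planning Check-in, Roadmap Review, Strategy Interview, Roadmap Interview.
Hiring Debrief starts before Architecture Debrief ends → Architecture Debrief and Hiring Debrief overlap.
Research Debrief starts before Architecture Debrief ends → Architecture Debrief and Research Debrief overlap.
Planning Check-in starts after Architecture Debrief ends, so Architecture Debrief has no further overlaps.
Research Debrief starts exactly when Hiring Debrief ends (back-to-back, no overlap), so Hiring Debrief has no further overlaps.
Planning Check-in starts after Research Debrief ends, so Research Debrief has no further overlaps.
Roadmap Review starts before Planning Check-in ends → Planning Check-in and Roadmap Review overlap.
Strategy Interview starts after Planning Check-in ends, so Planning Check-in has no further overlaps.
Strategy Interview starts before Roadmap Review ends → Roadmap Review and Strategy Interview overlap.
Roadmap Interview starts after Roadmap Review ends.
Roadmap Interview starts after Strategy Interview ends.
Overlapping pairs: Architecture Debrief & Hiring Debrief, Architecture Debrief & Research Debrief, Planning Check-in & Roadmap Review, Roadmap Review & Strategy Interview — 4 in total.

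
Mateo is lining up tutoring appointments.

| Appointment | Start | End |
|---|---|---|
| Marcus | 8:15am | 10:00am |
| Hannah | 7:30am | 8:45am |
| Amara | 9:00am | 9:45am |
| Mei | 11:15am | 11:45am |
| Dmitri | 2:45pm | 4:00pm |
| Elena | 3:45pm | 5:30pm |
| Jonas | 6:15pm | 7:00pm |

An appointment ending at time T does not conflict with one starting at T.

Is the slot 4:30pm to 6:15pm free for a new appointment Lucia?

No — it overlaps Elena

Hannah: ends 8:45am at or before Lucia starts 4:30pm → clear.
Marcus: ends 10:00am at or before Lucia starts 4:30pm → clear.
Amara: ends 9:45am at or before Lucia starts 4:30pm → clear.
Mei: ends 11:45am at or before Lucia starts 4:30pm → clear.
Dmitri: ends 4:00pm at or before Lucia starts 4:30pm → clear.
Elena: starts 3:45pm before Lucia ends 6:15pm, and ends 5:30pm after Lucia starts 4:30pm → overlap.
Jonas: starts 6:15pm at or after Lucia ends 6:15pm → clear.
Lucia overlaps Elena.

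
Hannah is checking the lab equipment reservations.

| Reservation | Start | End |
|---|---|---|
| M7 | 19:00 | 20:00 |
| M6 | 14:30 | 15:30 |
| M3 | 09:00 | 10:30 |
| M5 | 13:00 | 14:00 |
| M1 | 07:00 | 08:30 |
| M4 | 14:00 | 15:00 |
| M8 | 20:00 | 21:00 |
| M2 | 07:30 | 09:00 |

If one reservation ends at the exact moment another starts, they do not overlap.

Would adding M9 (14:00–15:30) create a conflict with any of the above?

M1: ends 08:30 at or before M9 starts 14:00 → clear.
M2: ends 09:00 at or before M9 starts 14:00 → clear.
M3: ends 10:30 at or before M9 starts 14:00 → clear.
M5: ends 14:00 at or before M9 starts 14:00 → clear.
M4: starts 14:00 before M9 ends 15:30, and ends 15:00 after M9 starts 14:00 → overlap.
M6: starts 14:30 before M9 ends 15:30, and ends 15:30 after M9 starts 14:00 → overlap.
M7: starts 19:00 at or after M9 ends 15:30 → clear.
M8: starts 20:00 at or after M9 ends 15:30 → clear.
M9 overlaps M4, M6.

Yes — it overlaps M4, M6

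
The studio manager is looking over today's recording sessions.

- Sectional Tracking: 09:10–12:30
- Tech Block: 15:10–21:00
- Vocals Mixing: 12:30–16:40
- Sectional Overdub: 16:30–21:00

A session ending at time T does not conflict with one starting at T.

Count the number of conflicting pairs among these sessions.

3

Sorted by start: Sectional Tracking, Vocals Mixing, Tech Block, Sectional Overdub.
Vocals Mixing starts exactly when Sectional Tracking ends (back-to-back, no overlap), so Sectional Tracking has no further overlaps.
Tech Block starts before Vocals Mixing ends → Vocals Mixing and Tech Block overlap.
Sectional Overdub starts before Vocals Mixing ends → Vocals Mixing and Sectional Overdub overlap.
Sectional Overdub starts before Tech Block ends → Tech Block and Sectional Overdub overlap.
Overlapping pairs: Sectional Overdub & Tech Block, Sectional Overdub & Vocals Mixing, Tech Block & Vocals Mixing — 3 in total.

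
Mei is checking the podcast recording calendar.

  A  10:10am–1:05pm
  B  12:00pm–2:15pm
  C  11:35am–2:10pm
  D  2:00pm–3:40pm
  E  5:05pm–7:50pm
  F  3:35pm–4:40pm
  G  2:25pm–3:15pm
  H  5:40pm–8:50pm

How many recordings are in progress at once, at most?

Sweep the timeline, counting +1 at each start and −1 at each end (ends before starts at a tie):
10:10am start A → 1
11:35am start C → 2
12:00pm start B → 3
1:05pm end A → 2
2:00pm start D → 3
2:10pm end C → 2
2:15pm end B → 1
2:25pm start G → 2
3:15pm end G → 1
3:35pm start F → 2
3:40pm end D → 1
4:40pm end F → 0
5:05pm start E → 1
5:40pm start H → 2
7:50pm end E → 1
8:50pm end H → 0
Peak is 3, at 12:00pm (A, B, C).

3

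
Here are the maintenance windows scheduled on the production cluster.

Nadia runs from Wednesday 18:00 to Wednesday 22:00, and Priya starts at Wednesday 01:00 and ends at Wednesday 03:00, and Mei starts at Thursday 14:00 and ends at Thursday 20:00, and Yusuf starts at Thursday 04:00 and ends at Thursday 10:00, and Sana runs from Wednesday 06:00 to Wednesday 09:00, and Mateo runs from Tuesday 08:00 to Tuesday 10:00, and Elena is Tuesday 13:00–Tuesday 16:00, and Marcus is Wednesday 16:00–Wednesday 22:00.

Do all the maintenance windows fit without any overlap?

No

Sorted by start: Mateo, Elena, Priya, Sana, Marcus, Nadia, Yusuf, Mei.
Elena starts after Mateo ends — done with Mateo.
Priya starts after Elena ends — done with Elena.
Sana starts after Priya ends — done with Priya.
Marcus starts after Sana ends — done with Sana.
Nadia starts before Marcus ends → Marcus and Nadia overlap.
That's a conflict, so the schedule is not conflict-free.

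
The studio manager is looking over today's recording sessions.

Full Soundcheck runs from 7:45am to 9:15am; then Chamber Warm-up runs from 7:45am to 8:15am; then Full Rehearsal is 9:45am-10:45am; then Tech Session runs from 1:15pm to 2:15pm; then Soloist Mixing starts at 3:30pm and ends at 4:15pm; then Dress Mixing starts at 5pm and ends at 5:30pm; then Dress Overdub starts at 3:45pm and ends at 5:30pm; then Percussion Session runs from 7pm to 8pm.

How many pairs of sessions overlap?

Sorted by start: Full Soundcheck, Chamber Warm-up, Full Rehearsal, Tech Session, Soloist Mixing, Dress Overdub, Dress Mixing, Percussion Session.
Chamber Warm-up starts before Full Soundcheck ends → Full Soundcheck and Chamber Warm-up overlap.
Full Rehearsal starts after Full Soundcheck ends — done with Full Soundcheck.
Full Rehearsal starts after Chamber Warm-up ends — done with Chamber Warm-up.
Tech Session starts after Full Rehearsal ends — done with Full Rehearsal.
Soloist Mixing starts after Tech Session ends — done with Tech Session.
Dress Overdub starts before Soloist Mixing ends → Soloist Mixing and Dress Overdub overlap.
Dress Mixing starts after Soloist Mixing ends — done with Soloist Mixing.
Dress Mixing starts before Dress Overdub ends → Dress Overdub and Dress Mixing overlap.
Percussion Session starts after Dress Overdub ends.
Percussion Session starts after Dress Mixing ends.
Overlapping pairs: Chamber Warm-up & Full Soundcheck, Dress Mixing & Dress Overdub, Dress Overdub & Soloist Mixing — 3 in total.

3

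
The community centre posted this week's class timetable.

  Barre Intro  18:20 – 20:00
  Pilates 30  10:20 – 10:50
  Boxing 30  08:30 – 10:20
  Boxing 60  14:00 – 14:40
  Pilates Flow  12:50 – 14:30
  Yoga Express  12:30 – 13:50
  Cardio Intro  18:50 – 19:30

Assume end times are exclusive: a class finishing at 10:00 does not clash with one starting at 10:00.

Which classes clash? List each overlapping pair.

Barre Intro & Cardio Intro, Boxing 60 & Pilates Flow, Pilates Flow & Yoga Express

Two intervals overlap when each starts before the other ends.
Sorted by start: Boxing 30, Pilates 30, Yoga Express, Pilates Flow, Boxing 60, Barre Intro, Cardio Intro.
Pilates 30 starts exactly when Boxing 30 ends (back-to-back, no overlap), so nothing later overlaps Boxing 30 either.
Yoga Express starts after Pilates 30 ends, so nothing later overlaps Pilates 30 either.
Pilates Flow starts before Yoga Express ends → Yoga Express and Pilates Flow overlap.
Boxing 60 starts after Yoga Express ends, so nothing later overlaps Yoga Express either.
Boxing 60 starts before Pilates Flow ends → Pilates Flow and Boxing 60 overlap.
Barre Intro starts after Pilates Flow ends, so nothing later overlaps Pilates Flow either.
Barre Intro starts after Boxing 60 ends, so nothing later overlaps Boxing 60 either.
Cardio Intro starts before Barre Intro ends → Barre Intro and Cardio Intro overlap.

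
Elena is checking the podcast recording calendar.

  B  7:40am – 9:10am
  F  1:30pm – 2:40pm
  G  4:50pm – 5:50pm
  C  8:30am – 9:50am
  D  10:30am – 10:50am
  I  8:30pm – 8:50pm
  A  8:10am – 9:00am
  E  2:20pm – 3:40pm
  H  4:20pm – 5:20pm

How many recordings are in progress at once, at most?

3

Walk through starts and ends in time order (an end at T is processed before a start at T):
7:40am start B → 1
8:10am start A → 2
8:30am start C → 3
9:00am end A → 2
9:10am end B → 1
9:50am end C → 0
10:30am start D → 1
10:50am end D → 0
1:30pm start F → 1
2:20pm start E → 2
2:40pm end F → 1
3:40pm end E → 0
4:20pm start H → 1
4:50pm start G → 2
5:20pm end H → 1
5:50pm end G → 0
8:30pm start I → 1
8:50pm end I → 0
Peak is 3, at 8:30am (A, B, C).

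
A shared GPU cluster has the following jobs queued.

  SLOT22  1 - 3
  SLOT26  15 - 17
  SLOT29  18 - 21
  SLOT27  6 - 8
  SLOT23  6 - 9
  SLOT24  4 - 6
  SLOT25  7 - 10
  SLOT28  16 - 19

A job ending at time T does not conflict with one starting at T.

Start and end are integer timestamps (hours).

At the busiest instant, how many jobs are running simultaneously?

Sweep the timeline, counting +1 at each start and −1 at each end (ends before starts at a tie):
1 start SLOT22 → 1
3 end SLOT22 → 0
4 start SLOT24 → 1
6 end SLOT24 → 0
6 start SLOT23 → 1
6 start SLOT27 → 2
7 start SLOT25 → 3
8 end SLOT27 → 2
9 end SLOT23 → 1
10 end SLOT25 → 0
15 start SLOT26 → 1
16 start SLOT28 → 2
17 end SLOT26 → 1
18 start SLOT29 → 2
19 end SLOT28 → 1
21 end SLOT29 → 0
Peak is 3, at 7 (SLOT23, SLOT25, SLOT27).

3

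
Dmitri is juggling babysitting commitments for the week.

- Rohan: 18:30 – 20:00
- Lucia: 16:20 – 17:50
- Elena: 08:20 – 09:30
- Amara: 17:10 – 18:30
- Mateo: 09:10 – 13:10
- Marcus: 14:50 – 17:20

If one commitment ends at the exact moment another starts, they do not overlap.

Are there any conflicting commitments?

Sorted by start: Elena, Mateo, Marcus, Lucia, Amara, Rohan.
Mateo starts before Elena ends → Elena and Mateo overlap.
That's a conflict, so the schedule is not conflict-free.

Yes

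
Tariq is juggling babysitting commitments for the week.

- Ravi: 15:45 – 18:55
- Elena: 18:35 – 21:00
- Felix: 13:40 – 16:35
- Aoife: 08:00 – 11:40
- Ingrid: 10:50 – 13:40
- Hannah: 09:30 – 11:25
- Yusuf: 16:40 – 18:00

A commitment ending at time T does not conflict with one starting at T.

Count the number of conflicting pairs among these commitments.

6

Sorted by start: Aoife, Hannah, Ingrid, Felix, Ravi, Yusuf, Elena.
Hannah starts before Aoife ends → Aoife and Hannah overlap.
Ingrid starts before Aoife ends → Aoife and Ingrid overlap.
Felix starts after Aoife ends, so nothing later overlaps Aoife either.
Ingrid starts before Hannah ends → Hannah and Ingrid overlap.
Felix starts after Hannah ends, so nothing later overlaps Hannah either.
Felix starts exactly when Ingrid ends (back-to-back, no overlap), so nothing later overlaps Ingrid either.
Ravi starts before Felix ends → Felix and Ravi overlap.
Yusuf starts after Felix ends, so nothing later overlaps Felix either.
Yusuf starts before Ravi ends → Ravi and Yusuf overlap.
Elena starts before Ravi ends → Ravi and Elena overlap.
Elena starts after Yusuf ends.
Overlapping pairs: Aoife & Hannah, Aoife & Ingrid, Elena & Ravi, Felix & Ravi, Hannah & Ingrid, Ravi & Yusuf — 6 in total.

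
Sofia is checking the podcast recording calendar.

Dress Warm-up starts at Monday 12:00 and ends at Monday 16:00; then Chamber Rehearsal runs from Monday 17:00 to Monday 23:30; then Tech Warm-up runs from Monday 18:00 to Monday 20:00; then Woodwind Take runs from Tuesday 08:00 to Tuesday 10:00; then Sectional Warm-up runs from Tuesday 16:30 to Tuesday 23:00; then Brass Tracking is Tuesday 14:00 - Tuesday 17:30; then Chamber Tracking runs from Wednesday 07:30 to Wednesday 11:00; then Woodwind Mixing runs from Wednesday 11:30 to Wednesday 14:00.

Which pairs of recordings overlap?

Brass Tracking & Sectional Warm-up, Chamber Rehearsal & Tech Warm-up

Sorted by start: Dress Warm-up, Chamber Rehearsal, Tech Warm-up, Woodwind Take, Brass Tracking, Sectional Warm-up, Chamber Tracking, Woodwind Mixing.
Chamber Rehearsal starts after Dress Warm-up ends, so nothing later overlaps Dress Warm-up either.
Tech Warm-up starts before Chamber Rehearsal ends → Chamber Rehearsal and Tech Warm-up overlap.
Woodwind Take starts after Chamber Rehearsal ends, so nothing later overlaps Chamber Rehearsal either.
Woodwind Take starts after Tech Warm-up ends, so nothing later overlaps Tech Warm-up either.
Brass Tracking starts after Woodwind Take ends, so nothing later overlaps Woodwind Take either.
Sectional Warm-up starts before Brass Tracking ends → Brass Tracking and Sectional Warm-up overlap.
Chamber Tracking starts after Brass Tracking ends, so nothing later overlaps Brass Tracking either.
Chamber Tracking starts after Sectional Warm-up ends, so nothing later overlaps Sectional Warm-up either.
Woodwind Mixing starts after Chamber Tracking ends.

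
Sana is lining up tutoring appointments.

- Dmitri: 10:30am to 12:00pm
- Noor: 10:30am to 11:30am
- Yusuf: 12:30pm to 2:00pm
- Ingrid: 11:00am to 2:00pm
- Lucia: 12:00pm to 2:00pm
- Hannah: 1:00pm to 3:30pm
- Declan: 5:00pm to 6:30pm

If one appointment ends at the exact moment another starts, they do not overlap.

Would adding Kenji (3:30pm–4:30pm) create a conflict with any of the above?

Dmitri: ends 12:00pm at or before Kenji starts 3:30pm → clear.
Noor: ends 11:30am at or before Kenji starts 3:30pm → clear.
Ingrid: ends 2:00pm at or before Kenji starts 3:30pm → clear.
Lucia: ends 2:00pm at or before Kenji starts 3:30pm → clear.
Yusuf: ends 2:00pm at or before Kenji starts 3:30pm → clear.
Hannah: ends 3:30pm at or before Kenji starts 3:30pm → clear.
Declan: starts 5:00pm at or after Kenji ends 4:30pm → clear.

No — it doesn't clash with anything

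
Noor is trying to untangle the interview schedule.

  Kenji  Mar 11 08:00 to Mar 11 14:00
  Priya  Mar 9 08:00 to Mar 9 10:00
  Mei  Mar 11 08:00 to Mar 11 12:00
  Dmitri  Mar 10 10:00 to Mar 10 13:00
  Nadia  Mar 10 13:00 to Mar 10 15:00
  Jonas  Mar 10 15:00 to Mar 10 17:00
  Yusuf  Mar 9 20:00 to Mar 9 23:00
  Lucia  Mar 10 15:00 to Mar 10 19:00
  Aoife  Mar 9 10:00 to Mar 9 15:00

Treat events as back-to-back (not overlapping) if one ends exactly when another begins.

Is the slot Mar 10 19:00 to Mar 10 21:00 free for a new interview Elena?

Yes — the slot is free

Priya: ends Mar 9 10:00 at or before Elena starts Mar 10 19:00 → clear.
Aoife: ends Mar 9 15:00 at or before Elena starts Mar 10 19:00 → clear.
Yusuf: ends Mar 9 23:00 at or before Elena starts Mar 10 19:00 → clear.
Dmitri: ends Mar 10 13:00 at or before Elena starts Mar 10 19:00 → clear.
Nadia: ends Mar 10 15:00 at or before Elena starts Mar 10 19:00 → clear.
Lucia: ends Mar 10 19:00 at or before Elena starts Mar 10 19:00 → clear.
Jonas: ends Mar 10 17:00 at or before Elena starts Mar 10 19:00 → clear.
Kenji: starts Mar 11 08:00 at or after Elena ends Mar 10 21:00 → clear.
Mei: starts Mar 11 08:00 at or after Elena ends Mar 10 21:00 → clear.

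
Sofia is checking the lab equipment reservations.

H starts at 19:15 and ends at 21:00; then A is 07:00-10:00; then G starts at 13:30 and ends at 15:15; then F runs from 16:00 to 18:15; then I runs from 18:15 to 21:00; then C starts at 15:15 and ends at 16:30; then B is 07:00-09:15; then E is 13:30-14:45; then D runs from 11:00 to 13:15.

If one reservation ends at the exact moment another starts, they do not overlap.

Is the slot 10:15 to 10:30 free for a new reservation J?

Yes — the slot is free

A: ends 10:00 at or before J starts 10:15 → clear.
B: ends 09:15 at or before J starts 10:15 → clear.
D: starts 11:00 at or after J ends 10:30 → clear.
E: starts 13:30 at or after J ends 10:30 → clear.
G: starts 13:30 at or after J ends 10:30 → clear.
C: starts 15:15 at or after J ends 10:30 → clear.
F: starts 16:00 at or after J ends 10:30 → clear.
I: starts 18:15 at or after J ends 10:30 → clear.
H: starts 19:15 at or after J ends 10:30 → clear.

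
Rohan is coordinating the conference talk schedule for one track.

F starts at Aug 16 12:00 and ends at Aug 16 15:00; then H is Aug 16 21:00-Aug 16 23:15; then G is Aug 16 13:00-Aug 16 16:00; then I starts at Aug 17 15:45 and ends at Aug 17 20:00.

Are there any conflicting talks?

Yes

Sorted by start: F, G, H, I.
G starts before F ends → F and G overlap.
That's a conflict, so the schedule is not conflict-free.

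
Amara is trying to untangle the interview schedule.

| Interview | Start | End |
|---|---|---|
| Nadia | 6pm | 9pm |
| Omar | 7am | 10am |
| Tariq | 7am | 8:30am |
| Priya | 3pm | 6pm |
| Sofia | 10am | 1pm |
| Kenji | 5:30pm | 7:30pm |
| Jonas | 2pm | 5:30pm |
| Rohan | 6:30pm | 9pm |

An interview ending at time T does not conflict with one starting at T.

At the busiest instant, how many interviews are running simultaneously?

Sort all start/end points and keep a running count:
7am start Omar → 1
7am start Tariq → 2
8:30am end Tariq → 1
10am end Omar → 0
10am start Sofia → 1
1pm end Sofia → 0
2pm start Jonas → 1
3pm start Priya → 2
5:30pm end Jonas → 1
5:30pm start Kenji → 2
6pm end Priya → 1
6pm start Nadia → 2
6:30pm start Rohan → 3
7:30pm end Kenji → 2
9pm end Nadia → 1
9pm end Rohan → 0
Peak is 3, at 6:30pm (Kenji, Nadia, Rohan).

3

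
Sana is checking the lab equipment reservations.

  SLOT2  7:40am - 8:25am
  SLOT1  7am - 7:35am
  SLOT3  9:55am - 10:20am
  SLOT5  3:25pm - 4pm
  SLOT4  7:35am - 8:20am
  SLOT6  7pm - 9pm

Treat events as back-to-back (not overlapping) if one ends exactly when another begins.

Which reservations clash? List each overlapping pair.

Sorted by start: SLOT1, SLOT4, SLOT2, SLOT3, SLOT5, SLOT6.
SLOT4 starts exactly when SLOT1 ends (back-to-back, no overlap); SLOT1 is clear from here.
SLOT2 starts before SLOT4 ends → SLOT4 and SLOT2 overlap.
SLOT3 starts after SLOT4 ends; SLOT4 is clear from here.
SLOT3 starts after SLOT2 ends; SLOT2 is clear from here.
SLOT5 starts after SLOT3 ends; SLOT3 is clear from here.
SLOT6 starts after SLOT5 ends.

SLOT2 & SLOT4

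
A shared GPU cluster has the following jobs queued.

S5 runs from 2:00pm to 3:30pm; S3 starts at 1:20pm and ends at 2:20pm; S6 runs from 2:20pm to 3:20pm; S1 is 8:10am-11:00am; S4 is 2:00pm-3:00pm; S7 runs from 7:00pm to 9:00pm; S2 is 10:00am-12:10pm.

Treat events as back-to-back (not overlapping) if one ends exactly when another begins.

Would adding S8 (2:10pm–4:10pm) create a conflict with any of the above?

S1: ends 11:00am at or before S8 starts 2:10pm → clear.
S2: ends 12:10pm at or before S8 starts 2:10pm → clear.
S3: starts 1:20pm before S8 ends 4:10pm, and ends 2:20pm after S8 starts 2:10pm → overlap.
S4: starts 2:00pm before S8 ends 4:10pm, and ends 3:00pm after S8 starts 2:10pm → overlap.
S5: starts 2:00pm before S8 ends 4:10pm, and ends 3:30pm after S8 starts 2:10pm → overlap.
S6: starts 2:20pm before S8 ends 4:10pm, and ends 3:20pm after S8 starts 2:10pm → overlap.
S7: starts 7:00pm at or after S8 ends 4:10pm → clear.
S8 overlaps S3, S4, S5, S6.

Yes — it overlaps S3, S4, S5, S6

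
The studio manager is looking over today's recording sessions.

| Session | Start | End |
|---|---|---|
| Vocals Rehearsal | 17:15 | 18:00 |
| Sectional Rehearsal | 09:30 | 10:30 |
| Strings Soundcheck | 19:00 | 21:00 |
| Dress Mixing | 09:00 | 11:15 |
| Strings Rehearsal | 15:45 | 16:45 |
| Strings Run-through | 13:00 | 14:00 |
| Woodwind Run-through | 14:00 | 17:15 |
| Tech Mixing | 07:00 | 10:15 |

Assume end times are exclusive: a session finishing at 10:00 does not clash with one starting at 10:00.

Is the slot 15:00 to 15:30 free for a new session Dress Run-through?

No — it overlaps Woodwind Run-through

Tech Mixing: ends 10:15 at or before Dress Run-through starts 15:00 → clear.
Dress Mixing: ends 11:15 at or before Dress Run-through starts 15:00 → clear.
Sectional Rehearsal: ends 10:30 at or before Dress Run-through starts 15:00 → clear.
Strings Run-through: ends 14:00 at or before Dress Run-through starts 15:00 → clear.
Woodwind Run-through: starts 14:00 before Dress Run-through ends 15:30, and ends 17:15 after Dress Run-through starts 15:00 → overlap.
Strings Rehearsal: starts 15:45 at or after Dress Run-through ends 15:30 → clear.
Vocals Rehearsal: starts 17:15 at or after Dress Run-through ends 15:30 → clear.
Strings Soundcheck: starts 19:00 at or after Dress Run-through ends 15:30 → clear.
Dress Run-through overlaps Woodwind Run-through.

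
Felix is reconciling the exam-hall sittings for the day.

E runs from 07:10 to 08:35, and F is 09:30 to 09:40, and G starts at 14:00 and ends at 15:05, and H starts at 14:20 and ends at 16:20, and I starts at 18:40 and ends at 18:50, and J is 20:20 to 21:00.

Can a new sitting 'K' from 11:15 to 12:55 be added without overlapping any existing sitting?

Yes — the slot is free

E: ends 08:35 at or before K starts 11:15 → clear.
F: ends 09:40 at or before K starts 11:15 → clear.
G: starts 14:00 at or after K ends 12:55 → clear.
H: starts 14:20 at or after K ends 12:55 → clear.
I: starts 18:40 at or after K ends 12:55 → clear.
J: starts 20:20 at or after K ends 12:55 → clear.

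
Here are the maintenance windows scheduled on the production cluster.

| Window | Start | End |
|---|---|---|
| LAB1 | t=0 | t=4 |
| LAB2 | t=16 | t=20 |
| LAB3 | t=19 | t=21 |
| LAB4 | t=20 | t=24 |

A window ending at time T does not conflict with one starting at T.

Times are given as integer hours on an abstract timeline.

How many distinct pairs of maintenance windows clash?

2

Two intervals overlap when each starts before the other ends.
Sorted by start: LAB1, LAB2, LAB3, LAB4.
LAB2 starts after LAB1 ends — done with LAB1.
LAB3 starts before LAB2 ends → LAB2 and LAB3 overlap.
LAB4 starts exactly when LAB2 ends (back-to-back, no overlap).
LAB4 starts before LAB3 ends → LAB3 and LAB4 overlap.
Overlapping pairs: LAB2 & LAB3, LAB3 & LAB4 — 2 in total.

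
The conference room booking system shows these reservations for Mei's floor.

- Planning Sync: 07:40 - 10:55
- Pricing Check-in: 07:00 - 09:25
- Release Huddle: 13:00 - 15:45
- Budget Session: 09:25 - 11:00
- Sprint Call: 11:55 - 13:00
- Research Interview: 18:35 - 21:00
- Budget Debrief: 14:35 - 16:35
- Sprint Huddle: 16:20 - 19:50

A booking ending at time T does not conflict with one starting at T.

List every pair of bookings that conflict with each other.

Two intervals overlap when each starts before the other ends.
Sorted by start: Pricing Check-in, Planning Sync, Budget Session, Sprint Call, Release Huddle, Budget Debrief, Sprint Huddle, Research Interview.
Planning Sync starts before Pricing Check-in ends → Pricing Check-in and Planning Sync overlap.
Budget Session starts exactly when Pricing Check-in ends (back-to-back, no overlap), so nothing later overlaps Pricing Check-in either.
Budget Session starts before Planning Sync ends → Planning Sync and Budget Session overlap.
Sprint Call starts after Planning Sync ends, so nothing later overlaps Planning Sync either.
Sprint Call starts after Budget Session ends, so nothing later overlaps Budget Session either.
Release Huddle starts exactly when Sprint Call ends (back-to-back, no overlap), so nothing later overlaps Sprint Call either.
Budget Debrief starts before Release Huddle ends → Release Huddle and Budget Debrief overlap.
Sprint Huddle starts after Release Huddle ends, so nothing later overlaps Release Huddle either.
Sprint Huddle starts before Budget Debrief ends → Budget Debrief and Sprint Huddle overlap.
Research Interview starts after Budget Debrief ends.
Research Interview starts before Sprint Huddle ends → Sprint Huddle and Research Interview overlap.

Budget Debrief & Release Huddle, Budget Debrief & Sprint Huddle, Budget Session & Planning Sync, Planning Sync & Pricing Check-in, Research Interview & Sprint Huddle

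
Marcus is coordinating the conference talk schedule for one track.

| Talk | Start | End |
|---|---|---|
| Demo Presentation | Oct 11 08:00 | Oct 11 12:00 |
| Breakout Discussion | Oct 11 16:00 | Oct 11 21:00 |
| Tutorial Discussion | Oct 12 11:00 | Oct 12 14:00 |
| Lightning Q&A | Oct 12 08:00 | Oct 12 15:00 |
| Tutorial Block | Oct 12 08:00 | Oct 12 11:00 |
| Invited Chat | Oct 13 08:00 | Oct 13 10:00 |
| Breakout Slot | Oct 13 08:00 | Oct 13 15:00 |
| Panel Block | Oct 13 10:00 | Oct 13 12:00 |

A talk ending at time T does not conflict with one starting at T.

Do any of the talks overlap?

Yes

Sorted by start: Demo Presentation, Breakout Discussion, Lightning Q&A, Tutorial Block, Tutorial Discussion, Invited Chat, Breakout Slot, Panel Block.
Breakout Discussion starts after Demo Presentation ends, so nothing later overlaps Demo Presentation either.
Lightning Q&A starts after Breakout Discussion ends, so nothing later overlaps Breakout Discussion either.
Tutorial Block starts before Lightning Q&A ends → Lightning Q&A and Tutorial Block overlap.
That's a conflict, so the schedule is not conflict-free.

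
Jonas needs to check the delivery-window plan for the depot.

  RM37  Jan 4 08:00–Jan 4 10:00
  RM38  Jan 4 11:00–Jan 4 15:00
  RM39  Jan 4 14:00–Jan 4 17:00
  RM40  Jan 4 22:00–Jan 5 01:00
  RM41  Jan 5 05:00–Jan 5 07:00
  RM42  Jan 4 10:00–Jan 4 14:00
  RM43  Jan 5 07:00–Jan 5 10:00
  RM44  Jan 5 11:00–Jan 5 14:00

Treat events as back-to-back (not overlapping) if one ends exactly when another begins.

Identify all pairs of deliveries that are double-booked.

Sorted by start: RM37, RM42, RM38, RM39, RM40, RM41, RM43, RM44.
RM42 starts exactly when RM37 ends (back-to-back, no overlap), so nothing later overlaps RM37 either.
RM38 starts before RM42 ends → RM42 and RM38 overlap.
RM39 starts exactly when RM42 ends (back-to-back, no overlap), so nothing later overlaps RM42 either.
RM39 starts before RM38 ends → RM38 and RM39 overlap.
RM40 starts after RM38 ends, so nothing later overlaps RM38 either.
RM40 starts after RM39 ends, so nothing later overlaps RM39 either.
RM41 starts after RM40 ends, so nothing later overlaps RM40 either.
RM43 starts exactly when RM41 ends (back-to-back, no overlap), so nothing later overlaps RM41 either.
RM44 starts after RM43 ends.

RM38 & RM39, RM38 & RM42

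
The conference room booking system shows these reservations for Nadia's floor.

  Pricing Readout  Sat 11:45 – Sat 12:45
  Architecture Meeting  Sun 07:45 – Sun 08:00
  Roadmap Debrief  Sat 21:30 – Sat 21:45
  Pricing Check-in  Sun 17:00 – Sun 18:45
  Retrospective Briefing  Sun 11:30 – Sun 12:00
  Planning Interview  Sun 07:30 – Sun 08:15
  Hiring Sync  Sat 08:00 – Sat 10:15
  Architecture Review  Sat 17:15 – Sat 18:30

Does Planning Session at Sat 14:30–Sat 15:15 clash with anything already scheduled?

Hiring Sync: ends Sat 10:15 at or before Planning Session starts Sat 14:30 → clear.
Pricing Readout: ends Sat 12:45 at or before Planning Session starts Sat 14:30 → clear.
Architecture Review: starts Sat 17:15 at or after Planning Session ends Sat 15:15 → clear.
Roadmap Debrief: starts Sat 21:30 at or after Planning Session ends Sat 15:15 → clear.
Planning Interview: starts Sun 07:30 at or after Planning Session ends Sat 15:15 → clear.
Architecture Meeting: starts Sun 07:45 at or after Planning Session ends Sat 15:15 → clear.
Retrospective Briefing: starts Sun 11:30 at or after Planning Session ends Sat 15:15 → clear.
Pricing Check-in: starts Sun 17:00 at or after Planning Session ends Sat 15:15 → clear.

No — it doesn't clash with anything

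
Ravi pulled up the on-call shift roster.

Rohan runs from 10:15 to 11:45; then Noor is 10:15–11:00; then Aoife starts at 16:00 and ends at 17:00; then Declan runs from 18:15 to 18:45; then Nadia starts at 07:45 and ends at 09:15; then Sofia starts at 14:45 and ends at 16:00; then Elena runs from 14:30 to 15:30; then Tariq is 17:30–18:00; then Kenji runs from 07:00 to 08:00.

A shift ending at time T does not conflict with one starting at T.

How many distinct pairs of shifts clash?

3

Sorted by start: Kenji, Nadia, Rohan, Noor, Elena, Sofia, Aoife, Tariq, Declan.
Nadia starts before Kenji ends → Kenji and Nadia overlap.
Rohan starts after Kenji ends — done with Kenji.
Rohan starts after Nadia ends — done with Nadia.
Noor starts before Rohan ends → Rohan and Noor overlap.
Elena starts after Rohan ends — done with Rohan.
Elena starts after Noor ends — done with Noor.
Sofia starts before Elena ends → Elena and Sofia overlap.
Aoife starts after Elena ends — done with Elena.
Aoife starts exactly when Sofia ends (back-to-back, no overlap) — done with Sofia.
Tariq starts after Aoife ends — done with Aoife.
Declan starts after Tariq ends.
Overlapping pairs: Elena & Sofia, Kenji & Nadia, Noor & Rohan — 3 in total.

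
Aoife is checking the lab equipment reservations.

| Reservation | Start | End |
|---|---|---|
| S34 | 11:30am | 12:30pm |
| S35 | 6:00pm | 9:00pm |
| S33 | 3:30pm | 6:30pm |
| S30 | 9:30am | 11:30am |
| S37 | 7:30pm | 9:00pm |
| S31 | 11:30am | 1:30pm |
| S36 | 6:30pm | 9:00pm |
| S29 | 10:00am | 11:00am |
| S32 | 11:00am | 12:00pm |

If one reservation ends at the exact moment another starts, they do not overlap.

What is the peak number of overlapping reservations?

3

Sweep the timeline, counting +1 at each start and −1 at each end (ends before starts at a tie):
9:30am start S30 → 1
10:00am start S29 → 2
11:00am end S29 → 1
11:00am start S32 → 2
11:30am end S30 → 1
11:30am start S31 → 2
11:30am start S34 → 3
12:00pm end S32 → 2
12:30pm end S34 → 1
1:30pm end S31 → 0
3:30pm start S33 → 1
6:00pm start S35 → 2
6:30pm end S33 → 1
6:30pm start S36 → 2
7:30pm start S37 → 3
9:00pm end S35 → 2
9:00pm end S36 → 1
9:00pm end S37 → 0
Peak is 3, at 11:30am (S31, S32, S34).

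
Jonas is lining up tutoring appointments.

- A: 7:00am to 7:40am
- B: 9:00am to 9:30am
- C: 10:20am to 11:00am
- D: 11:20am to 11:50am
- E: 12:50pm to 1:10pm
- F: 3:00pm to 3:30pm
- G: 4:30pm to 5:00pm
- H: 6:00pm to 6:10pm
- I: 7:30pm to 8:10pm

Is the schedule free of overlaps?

Yes

Check each pair: they overlap iff neither finishes before the other starts.
Sorted by start: A, B, C, D, E, F, G, H, I.
B starts after A ends — done with A.
C starts after B ends — done with B.
D starts after C ends — done with C.
E starts after D ends — done with D.
F starts after E ends — done with E.
G starts after F ends — done with F.
H starts after G ends — done with G.
I starts after H ends.
Every pair is clear; the schedule has no overlaps.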